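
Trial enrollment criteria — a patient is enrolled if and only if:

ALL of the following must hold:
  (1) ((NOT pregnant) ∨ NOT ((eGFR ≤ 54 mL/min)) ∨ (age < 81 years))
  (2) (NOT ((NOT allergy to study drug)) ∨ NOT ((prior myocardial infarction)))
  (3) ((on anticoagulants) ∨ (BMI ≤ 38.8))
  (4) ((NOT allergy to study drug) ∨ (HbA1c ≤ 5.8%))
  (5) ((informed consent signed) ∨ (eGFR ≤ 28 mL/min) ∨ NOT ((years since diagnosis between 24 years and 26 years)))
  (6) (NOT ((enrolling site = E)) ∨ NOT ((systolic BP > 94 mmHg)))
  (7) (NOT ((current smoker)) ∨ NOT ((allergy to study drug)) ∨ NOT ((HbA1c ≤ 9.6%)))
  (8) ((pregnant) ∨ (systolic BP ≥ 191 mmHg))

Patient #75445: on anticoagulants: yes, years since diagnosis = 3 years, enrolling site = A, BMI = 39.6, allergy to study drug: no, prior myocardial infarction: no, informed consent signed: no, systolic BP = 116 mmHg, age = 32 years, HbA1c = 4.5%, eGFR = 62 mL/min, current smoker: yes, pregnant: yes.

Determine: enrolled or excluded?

Atomic conditions:
  NOT pregnant: yes → false
  eGFR ≤ 54 mL/min: 62 ≤ 54 is false
  age < 81 years: 32 < 81 is true
  NOT allergy to study drug: no → true
  prior myocardial infarction: no → false
  on anticoagulants: yes → true
  BMI ≤ 38.8: 39.6 ≤ 38.8 is false
  HbA1c ≤ 5.8%: 4.5 ≤ 5.8 is true
  informed consent signed: no → false
  eGFR ≤ 28 mL/min: 62 ≤ 28 is false
  years since diagnosis between 24 years and 26 years: 3 in [24, 26] is false
  enrolling site = E: A == E is false
  systolic BP > 94 mmHg: 116 > 94 is true
  current smoker: yes → true
  allergy to study drug: no → false
  HbA1c ≤ 9.6%: 4.5 ≤ 9.6 is true
  pregnant: yes → true
  systolic BP ≥ 191 mmHg: 116 ≥ 191 is false
Combine:
[1.2] NOT false = true
[1] false OR true OR true = true
[2.1] NOT true = false
[2.2] NOT false = true
[2] false OR true = true
[3] true OR false = true
[4] true OR true = true
[5.3] NOT false = true
[5] false OR false OR true = true
[6.1] NOT false = true
[6.2] NOT true = false
[6] true OR false = true
[7.1] NOT true = false
[7.2] NOT false = true
[7.3] NOT true = false
[7] false OR true OR false = true
[8] true OR false = true
[root] true AND true AND true AND true AND true AND true AND true AND true = true
Overall: true → enrolled

Enrolled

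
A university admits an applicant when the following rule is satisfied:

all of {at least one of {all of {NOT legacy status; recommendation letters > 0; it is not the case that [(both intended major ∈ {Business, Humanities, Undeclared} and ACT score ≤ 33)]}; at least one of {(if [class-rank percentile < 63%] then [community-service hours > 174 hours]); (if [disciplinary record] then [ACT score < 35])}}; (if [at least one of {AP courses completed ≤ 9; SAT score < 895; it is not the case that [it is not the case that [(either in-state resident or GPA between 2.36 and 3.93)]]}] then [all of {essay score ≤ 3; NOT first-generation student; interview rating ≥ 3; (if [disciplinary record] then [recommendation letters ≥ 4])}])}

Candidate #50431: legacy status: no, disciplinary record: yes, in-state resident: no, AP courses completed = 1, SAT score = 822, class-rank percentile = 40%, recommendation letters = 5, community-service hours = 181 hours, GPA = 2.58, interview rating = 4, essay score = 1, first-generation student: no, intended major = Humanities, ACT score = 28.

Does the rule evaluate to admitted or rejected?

Admitted

Atomic conditions:
  NOT legacy status: no → true
  recommendation letters > 0: 5 > 0 is true
  intended major ∈ {Business, Humanities, Undeclared}: Humanities is in the set → true
  ACT score ≤ 33: 28 ≤ 33 is true
  class-rank percentile < 63%: 40 < 63 is true
  community-service hours > 174 hours: 181 > 174 is true
  disciplinary record: yes → true
  ACT score < 35: 28 < 35 is true
  AP courses completed ≤ 9: 1 ≤ 9 is true
  SAT score < 895: 822 < 895 is true
  in-state resident: no → false
  GPA between 2.36 and 3.93: 2.58 in [2.36, 3.93] is true
  essay score ≤ 3: 1 ≤ 3 is true
  NOT first-generation student: no → true
  interview rating ≥ 3: 4 ≥ 3 is true
  recommendation letters ≥ 4: 5 ≥ 4 is true
Combine:
[1.1.3.1] true AND true = true
[1.1.3] NOT true = false
[1.1] true AND true AND false = false
[1.2.1] true → true = true
[1.2.2] true → true = true
[1.2] true OR true = true
[1] false OR true = true
[2.1.3.1.1] false OR true = true
[2.1.3.1] NOT true = false
[2.1.3] NOT false = true
[2.1] true OR true OR true = true
[2.2.4] true → true = true
[2.2] true AND true AND true AND true = true
[2] true → true = true
[root] true AND true = true
Overall: true → admitted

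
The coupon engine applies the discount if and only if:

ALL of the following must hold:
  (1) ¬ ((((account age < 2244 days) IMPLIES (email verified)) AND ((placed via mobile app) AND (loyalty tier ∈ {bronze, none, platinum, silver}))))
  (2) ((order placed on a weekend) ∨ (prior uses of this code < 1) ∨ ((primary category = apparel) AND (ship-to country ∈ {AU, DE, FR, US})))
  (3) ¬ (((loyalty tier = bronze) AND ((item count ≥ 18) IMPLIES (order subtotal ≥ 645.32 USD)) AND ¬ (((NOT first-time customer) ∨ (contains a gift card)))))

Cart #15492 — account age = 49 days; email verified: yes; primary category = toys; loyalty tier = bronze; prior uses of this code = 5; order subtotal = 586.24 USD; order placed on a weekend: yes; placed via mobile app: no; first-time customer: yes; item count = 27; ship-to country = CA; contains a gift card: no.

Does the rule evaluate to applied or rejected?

Applied

Atomic conditions:
  account age < 2244 days: 49 < 2244 is true
  email verified: yes → true
  placed via mobile app: no → false
  loyalty tier ∈ {bronze, none, platinum, silver}: bronze is in the set → true
  order placed on a weekend: yes → true
  prior uses of this code < 1: 5 < 1 is false
  primary category = apparel: toys == apparel is false
  ship-to country ∈ {AU, DE, FR, US}: CA is not in the set → false
  loyalty tier = bronze: bronze == bronze is true
  item count ≥ 18: 27 ≥ 18 is true
  order subtotal ≥ 645.32 USD: 586.24 ≥ 645.32 is false
  NOT first-time customer: yes → false
  contains a gift card: no → false
Combine:
[1.1.1] true → true = true
[1.1.2] false AND true = false
[1.1] true AND false = false
[1] NOT false = true
[2.3] false AND false = false
[2] true OR false OR false = true
[3.1.2] true → false = false
[3.1.3.1] false OR false = false
[3.1.3] NOT false = true
[3.1] true AND false AND true = false
[3] NOT false = true
[root] true AND true AND true = true
Overall: true → applied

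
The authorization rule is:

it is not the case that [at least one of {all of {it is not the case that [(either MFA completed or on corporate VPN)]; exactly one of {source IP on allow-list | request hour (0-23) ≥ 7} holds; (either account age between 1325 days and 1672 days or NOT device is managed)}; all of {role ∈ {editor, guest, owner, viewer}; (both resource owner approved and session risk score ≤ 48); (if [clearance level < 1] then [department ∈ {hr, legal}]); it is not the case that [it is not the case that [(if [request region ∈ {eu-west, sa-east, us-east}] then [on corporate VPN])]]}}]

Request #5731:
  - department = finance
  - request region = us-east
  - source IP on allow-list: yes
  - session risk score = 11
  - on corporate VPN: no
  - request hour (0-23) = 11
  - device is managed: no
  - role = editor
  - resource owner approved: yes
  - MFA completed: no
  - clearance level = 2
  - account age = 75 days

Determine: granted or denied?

Granted

Atomic conditions:
  MFA completed: no → false
  on corporate VPN: no → false
  source IP on allow-list: yes → true
  request hour (0-23) ≥ 7: 11 ≥ 7 is true
  account age between 1325 days and 1672 days: 75 in [1325, 1672] is false
  NOT device is managed: no → true
  role ∈ {editor, guest, owner, viewer}: editor is in the set → true
  resource owner approved: yes → true
  session risk score ≤ 48: 11 ≤ 48 is true
  clearance level < 1: 2 < 1 is false
  department ∈ {hr, legal}: finance is not in the set → false
  request region ∈ {eu-west, sa-east, us-east}: us-east is in the set → true
Combine:
[1.1.1.1] false OR false = false
[1.1.1] NOT false = true
[1.1.2] exactly-one(true, true) = false
[1.1.3] false OR true = true
[1.1] true AND false AND true = false
[1.2.2] true AND true = true
[1.2.3] false → false (antecedent false ⇒ implication holds) = true
[1.2.4.1.1] true → false = false
[1.2.4.1] NOT false = true
[1.2.4] NOT true = false
[1.2] true AND true AND true AND false = false
[1] false OR false = false
[root] NOT false = true
Overall: true → granted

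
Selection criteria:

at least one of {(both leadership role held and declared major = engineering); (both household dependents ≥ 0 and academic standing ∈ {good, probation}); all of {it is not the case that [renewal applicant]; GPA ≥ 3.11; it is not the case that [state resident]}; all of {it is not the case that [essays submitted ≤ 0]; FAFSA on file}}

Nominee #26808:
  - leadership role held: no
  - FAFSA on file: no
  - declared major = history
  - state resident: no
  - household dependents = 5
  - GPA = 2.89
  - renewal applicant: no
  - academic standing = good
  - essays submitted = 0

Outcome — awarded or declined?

Atomic conditions:
  leadership role held: no → false
  declared major = engineering: history == engineering is false
  household dependents ≥ 0: 5 ≥ 0 is true
  academic standing ∈ {good, probation}: good is in the set → true
  renewal applicant: no → false
  GPA ≥ 3.11: 2.89 ≥ 3.11 is false
  state resident: no → false
  essays submitted ≤ 0: 0 ≤ 0 is true
  FAFSA on file: no → false
Combine:
[1] false AND false = false
[2] true AND true = true
[3.1] NOT false = true
[3.3] NOT false = true
[3] true AND false AND true = false
[4.1] NOT true = false
[4] false AND false = false
[root] false OR true OR false OR false = true
Overall: true → awarded

Awarded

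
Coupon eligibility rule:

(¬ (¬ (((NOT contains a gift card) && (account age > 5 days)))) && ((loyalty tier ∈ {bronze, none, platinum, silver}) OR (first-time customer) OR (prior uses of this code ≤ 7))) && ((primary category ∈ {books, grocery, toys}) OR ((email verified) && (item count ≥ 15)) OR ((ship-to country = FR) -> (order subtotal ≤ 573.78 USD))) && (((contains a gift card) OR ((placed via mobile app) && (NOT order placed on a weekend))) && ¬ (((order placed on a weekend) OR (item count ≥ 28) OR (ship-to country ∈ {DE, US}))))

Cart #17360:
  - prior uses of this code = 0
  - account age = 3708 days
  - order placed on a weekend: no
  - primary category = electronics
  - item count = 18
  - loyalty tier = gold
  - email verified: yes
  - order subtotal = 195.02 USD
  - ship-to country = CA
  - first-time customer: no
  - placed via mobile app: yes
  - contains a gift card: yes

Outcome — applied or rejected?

Rejected

Atomic conditions:
  NOT contains a gift card: yes → false
  account age > 5 days: 3708 > 5 is true
  loyalty tier ∈ {bronze, none, platinum, silver}: gold is not in the set → false
  first-time customer: no → false
  prior uses of this code ≤ 7: 0 ≤ 7 is true
  primary category ∈ {books, grocery, toys}: electronics is not in the set → false
  email verified: yes → true
  item count ≥ 15: 18 ≥ 15 is true
  ship-to country = FR: CA == FR is false
  order subtotal ≤ 573.78 USD: 195.02 ≤ 573.78 is true
  contains a gift card: yes → true
  placed via mobile app: yes → true
  NOT order placed on a weekend: no → true
  order placed on a weekend: no → false
  item count ≥ 28: 18 ≥ 28 is false
  ship-to country ∈ {DE, US}: CA is not in the set → false
Combine:
[1.1.1.1] false AND true = false
[1.1.1] NOT false = true
[1.1] NOT true = false
[1.2] false OR false OR true = true
[1] false AND true = false
[2.2] true AND true = true
[2.3] false → true (antecedent false ⇒ implication holds) = true
[2] false OR true OR true = true
[3.1.2] true AND true = true
[3.1] true OR true = true
[3.2.1] false OR false OR false = false
[3.2] NOT false = true
[3] true AND true = true
[root] false AND true AND true = false
Overall: false → rejected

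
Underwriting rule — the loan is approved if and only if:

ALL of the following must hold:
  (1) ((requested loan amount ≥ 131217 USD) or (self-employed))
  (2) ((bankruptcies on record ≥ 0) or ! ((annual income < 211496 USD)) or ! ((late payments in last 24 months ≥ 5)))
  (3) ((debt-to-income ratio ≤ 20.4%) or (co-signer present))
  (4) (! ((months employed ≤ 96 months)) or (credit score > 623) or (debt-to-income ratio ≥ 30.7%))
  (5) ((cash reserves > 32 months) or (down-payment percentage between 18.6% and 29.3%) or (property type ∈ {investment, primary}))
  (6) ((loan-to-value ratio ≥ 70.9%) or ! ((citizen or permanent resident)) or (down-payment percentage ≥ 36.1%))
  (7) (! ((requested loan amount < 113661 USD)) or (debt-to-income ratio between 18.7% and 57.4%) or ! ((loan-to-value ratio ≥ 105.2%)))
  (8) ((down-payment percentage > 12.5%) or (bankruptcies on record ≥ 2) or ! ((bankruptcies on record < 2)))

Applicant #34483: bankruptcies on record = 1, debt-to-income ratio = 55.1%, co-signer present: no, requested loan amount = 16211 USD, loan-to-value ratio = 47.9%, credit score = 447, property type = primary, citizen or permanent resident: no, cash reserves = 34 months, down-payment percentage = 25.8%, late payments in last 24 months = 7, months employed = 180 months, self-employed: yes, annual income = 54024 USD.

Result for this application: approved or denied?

Atomic conditions:
  requested loan amount ≥ 131217 USD: 16211 ≥ 131217 is false
  self-employed: yes → true
  bankruptcies on record ≥ 0: 1 ≥ 0 is true
  annual income < 211496 USD: 54024 < 211496 is true
  late payments in last 24 months ≥ 5: 7 ≥ 5 is true
  debt-to-income ratio ≤ 20.4%: 55.1 ≤ 20.4 is false
  co-signer present: no → false
  months employed ≤ 96 months: 180 ≤ 96 is false
  credit score > 623: 447 > 623 is false
  debt-to-income ratio ≥ 30.7%: 55.1 ≥ 30.7 is true
  cash reserves > 32 months: 34 > 32 is true
  down-payment percentage between 18.6% and 29.3%: 25.8 in [18.6, 29.3] is true
  property type ∈ {investment, primary}: primary is in the set → true
  loan-to-value ratio ≥ 70.9%: 47.9 ≥ 70.9 is false
  citizen or permanent resident: no → false
  down-payment percentage ≥ 36.1%: 25.8 ≥ 36.1 is false
  requested loan amount < 113661 USD: 16211 < 113661 is true
  debt-to-income ratio between 18.7% and 57.4%: 55.1 in [18.7, 57.4] is true
  loan-to-value ratio ≥ 105.2%: 47.9 ≥ 105.2 is false
  down-payment percentage > 12.5%: 25.8 > 12.5 is true
  bankruptcies on record ≥ 2: 1 ≥ 2 is false
  bankruptcies on record < 2: 1 < 2 is true
Combine:
[1] false OR true = true
[2.2] NOT true = false
[2.3] NOT true = false
[2] true OR false OR false = true
[3] false OR false = false
[4.1] NOT false = true
[4] true OR false OR true = true
[5] true OR true OR true = true
[6.2] NOT false = true
[6] false OR true OR false = true
[7.1] NOT true = false
[7.3] NOT false = true
[7] false OR true OR true = true
[8.3] NOT true = false
[8] true OR false OR false = true
[root] true AND true AND false AND true AND true AND true AND true AND true = false
Overall: false → denied

Denied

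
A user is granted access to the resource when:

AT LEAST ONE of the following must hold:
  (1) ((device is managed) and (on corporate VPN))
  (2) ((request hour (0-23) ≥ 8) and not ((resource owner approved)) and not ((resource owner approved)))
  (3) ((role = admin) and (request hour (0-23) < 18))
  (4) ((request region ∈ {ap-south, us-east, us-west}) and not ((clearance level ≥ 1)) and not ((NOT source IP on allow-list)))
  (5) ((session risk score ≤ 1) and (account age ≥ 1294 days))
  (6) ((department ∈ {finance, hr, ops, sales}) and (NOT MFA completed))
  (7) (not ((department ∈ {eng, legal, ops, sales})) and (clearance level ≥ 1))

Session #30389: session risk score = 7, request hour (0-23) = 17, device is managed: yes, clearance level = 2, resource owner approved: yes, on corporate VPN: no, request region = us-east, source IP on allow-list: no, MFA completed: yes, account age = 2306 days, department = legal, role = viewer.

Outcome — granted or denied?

Atomic conditions:
  device is managed: yes → true
  on corporate VPN: no → false
  request hour (0-23) ≥ 8: 17 ≥ 8 is true
  resource owner approved: yes → true
  role = admin: viewer == admin is false
  request hour (0-23) < 18: 17 < 18 is true
  request region ∈ {ap-south, us-east, us-west}: us-east is in the set → true
  clearance level ≥ 1: 2 ≥ 1 is true
  NOT source IP on allow-list: no → true
  session risk score ≤ 1: 7 ≤ 1 is false
  account age ≥ 1294 days: 2306 ≥ 1294 is true
  department ∈ {finance, hr, ops, sales}: legal is not in the set → false
  NOT MFA completed: yes → false
  department ∈ {eng, legal, ops, sales}: legal is in the set → true
Combine:
[1] true AND false = false
[2.2] NOT true = false
[2.3] NOT true = false
[2] true AND false AND false = false
[3] false AND true = false
[4.2] NOT true = false
[4.3] NOT true = false
[4] true AND false AND false = false
[5] false AND true = false
[6] false AND false = false
[7.1] NOT true = false
[7] false AND true = false
[root] false OR false OR false OR false OR false OR false OR false = false
Overall: false → denied

Denied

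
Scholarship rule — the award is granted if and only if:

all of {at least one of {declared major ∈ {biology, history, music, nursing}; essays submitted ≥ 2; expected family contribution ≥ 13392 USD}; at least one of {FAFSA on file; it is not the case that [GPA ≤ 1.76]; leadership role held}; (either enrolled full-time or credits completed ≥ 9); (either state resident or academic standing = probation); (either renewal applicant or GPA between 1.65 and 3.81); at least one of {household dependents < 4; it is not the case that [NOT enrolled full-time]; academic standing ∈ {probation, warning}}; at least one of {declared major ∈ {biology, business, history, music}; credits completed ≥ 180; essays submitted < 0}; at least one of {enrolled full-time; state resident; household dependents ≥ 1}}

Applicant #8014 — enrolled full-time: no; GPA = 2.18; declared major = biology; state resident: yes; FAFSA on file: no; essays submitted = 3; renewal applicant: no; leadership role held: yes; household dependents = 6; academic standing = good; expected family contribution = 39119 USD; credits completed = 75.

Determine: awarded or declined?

Declined

Atomic conditions:
  declared major ∈ {biology, history, music, nursing}: biology is in the set → true
  essays submitted ≥ 2: 3 ≥ 2 is true
  expected family contribution ≥ 13392 USD: 39119 ≥ 13392 is true
  FAFSA on file: no → false
  GPA ≤ 1.76: 2.18 ≤ 1.76 is false
  leadership role held: yes → true
  enrolled full-time: no → false
  credits completed ≥ 9: 75 ≥ 9 is true
  state resident: yes → true
  academic standing = probation: good == probation is false
  renewal applicant: no → false
  GPA between 1.65 and 3.81: 2.18 in [1.65, 3.81] is true
  household dependents < 4: 6 < 4 is false
  NOT enrolled full-time: no → true
  academic standing ∈ {probation, warning}: good is not in the set → false
  declared major ∈ {biology, business, history, music}: biology is in the set → true
  credits completed ≥ 180: 75 ≥ 180 is false
  essays submitted < 0: 3 < 0 is false
  household dependents ≥ 1: 6 ≥ 1 is true
Combine:
[1] true OR true OR true = true
[2.2] NOT false = true
[2] false OR true OR true = true
[3] false OR true = true
[4] true OR false = true
[5] false OR true = true
[6.2] NOT true = false
[6] false OR false OR false = false
[7] true OR false OR false = true
[8] false OR true OR true = true
[root] true AND true AND true AND true AND true AND false AND true AND true = false
Overall: false → declined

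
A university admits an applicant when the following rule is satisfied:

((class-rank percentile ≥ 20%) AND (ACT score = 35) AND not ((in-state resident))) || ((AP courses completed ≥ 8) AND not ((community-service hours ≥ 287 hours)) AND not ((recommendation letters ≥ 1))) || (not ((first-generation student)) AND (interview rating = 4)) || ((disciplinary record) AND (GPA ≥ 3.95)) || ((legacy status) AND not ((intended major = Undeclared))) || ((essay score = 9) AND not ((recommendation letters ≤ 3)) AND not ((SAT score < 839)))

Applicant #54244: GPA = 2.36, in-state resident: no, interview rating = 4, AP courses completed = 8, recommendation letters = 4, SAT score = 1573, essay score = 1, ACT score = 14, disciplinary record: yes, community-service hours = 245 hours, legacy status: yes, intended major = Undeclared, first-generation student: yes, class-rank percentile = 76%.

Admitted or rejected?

Rejected

Atomic conditions:
  class-rank percentile ≥ 20%: 76 ≥ 20 is true
  ACT score = 35: 14 == 35 is false
  in-state resident: no → false
  AP courses completed ≥ 8: 8 ≥ 8 is true
  community-service hours ≥ 287 hours: 245 ≥ 287 is false
  recommendation letters ≥ 1: 4 ≥ 1 is true
  first-generation student: yes → true
  interview rating = 4: 4 == 4 is true
  disciplinary record: yes → true
  GPA ≥ 3.95: 2.36 ≥ 3.95 is false
  legacy status: yes → true
  intended major = Undeclared: Undeclared == Undeclared is true
  essay score = 9: 1 == 9 is false
  recommendation letters ≤ 3: 4 ≤ 3 is false
  SAT score < 839: 1573 < 839 is false
Combine:
[1.3] NOT false = true
[1] true AND false AND true = false
[2.2] NOT false = true
[2.3] NOT true = false
[2] true AND true AND false = false
[3.1] NOT true = false
[3] false AND true = false
[4] true AND false = false
[5.2] NOT true = false
[5] true AND false = false
[6.2] NOT false = true
[6.3] NOT false = true
[6] false AND true AND true = false
[root] false OR false OR false OR false OR false OR false = false
Overall: false → rejected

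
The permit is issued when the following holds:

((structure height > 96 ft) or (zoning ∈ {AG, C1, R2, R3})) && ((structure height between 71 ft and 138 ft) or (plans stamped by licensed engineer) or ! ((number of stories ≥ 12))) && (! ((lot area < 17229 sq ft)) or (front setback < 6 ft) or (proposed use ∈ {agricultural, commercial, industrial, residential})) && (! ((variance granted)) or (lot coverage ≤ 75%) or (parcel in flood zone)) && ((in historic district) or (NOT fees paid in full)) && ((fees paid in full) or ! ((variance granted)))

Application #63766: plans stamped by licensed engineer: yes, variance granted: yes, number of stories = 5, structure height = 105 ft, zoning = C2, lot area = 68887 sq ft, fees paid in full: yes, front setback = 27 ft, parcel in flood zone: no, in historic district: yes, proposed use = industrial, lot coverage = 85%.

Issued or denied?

Denied

Atomic conditions:
  structure height > 96 ft: 105 > 96 is true
  zoning ∈ {AG, C1, R2, R3}: C2 is not in the set → false
  structure height between 71 ft and 138 ft: 105 in [71, 138] is true
  plans stamped by licensed engineer: yes → true
  number of stories ≥ 12: 5 ≥ 12 is false
  lot area < 17229 sq ft: 68887 < 17229 is false
  front setback < 6 ft: 27 < 6 is false
  proposed use ∈ {agricultural, commercial, industrial, residential}: industrial is in the set → true
  variance granted: yes → true
  lot coverage ≤ 75%: 85 ≤ 75 is false
  parcel in flood zone: no → false
  in historic district: yes → true
  NOT fees paid in full: yes → false
  fees paid in full: yes → true
Combine:
[1] true OR false = true
[2.3] NOT false = true
[2] true OR true OR true = true
[3.1] NOT false = true
[3] true OR false OR true = true
[4.1] NOT true = false
[4] false OR false OR false = false
[5] true OR false = true
[6.2] NOT true = false
[6] true OR false = true
[root] true AND true AND true AND false AND true AND true = false
Overall: false → denied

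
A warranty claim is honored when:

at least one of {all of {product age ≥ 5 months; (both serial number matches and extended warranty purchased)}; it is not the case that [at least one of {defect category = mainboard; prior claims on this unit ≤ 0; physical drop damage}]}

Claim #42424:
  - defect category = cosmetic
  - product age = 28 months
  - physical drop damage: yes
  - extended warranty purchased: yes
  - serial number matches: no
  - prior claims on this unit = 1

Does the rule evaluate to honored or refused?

Refused

Atomic conditions:
  product age ≥ 5 months: 28 ≥ 5 is true
  serial number matches: no → false
  extended warranty purchased: yes → true
  defect category = mainboard: cosmetic == mainboard is false
  prior claims on this unit ≤ 0: 1 ≤ 0 is false
  physical drop damage: yes → true
Combine:
[1.2] false AND true = false
[1] true AND false = false
[2.1] false OR false OR true = true
[2] NOT true = false
[root] false OR false = false
Overall: false → refused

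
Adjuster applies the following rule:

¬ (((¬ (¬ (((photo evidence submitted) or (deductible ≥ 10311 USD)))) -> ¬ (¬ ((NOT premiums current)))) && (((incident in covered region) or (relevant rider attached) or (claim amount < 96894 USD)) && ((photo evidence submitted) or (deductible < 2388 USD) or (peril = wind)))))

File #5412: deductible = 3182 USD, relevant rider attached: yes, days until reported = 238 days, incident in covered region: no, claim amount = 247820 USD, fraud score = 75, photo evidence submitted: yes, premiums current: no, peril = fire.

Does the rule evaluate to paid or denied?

Denied

Atomic conditions:
  photo evidence submitted: yes → true
  deductible ≥ 10311 USD: 3182 ≥ 10311 is false
  NOT premiums current: no → true
  incident in covered region: no → false
  relevant rider attached: yes → true
  claim amount < 96894 USD: 247820 < 96894 is false
  deductible < 2388 USD: 3182 < 2388 is false
  peril = wind: fire == wind is false
Combine:
[1.1.1.1.1] true OR false = true
[1.1.1.1] NOT true = false
[1.1.1] NOT false = true
[1.1.2.1] NOT true = false
[1.1.2] NOT false = true
[1.1] true → true = true
[1.2.1] false OR true OR false = true
[1.2.2] true OR false OR false = true
[1.2] true AND true = true
[1] true AND true = true
[root] NOT true = false
Overall: false → denied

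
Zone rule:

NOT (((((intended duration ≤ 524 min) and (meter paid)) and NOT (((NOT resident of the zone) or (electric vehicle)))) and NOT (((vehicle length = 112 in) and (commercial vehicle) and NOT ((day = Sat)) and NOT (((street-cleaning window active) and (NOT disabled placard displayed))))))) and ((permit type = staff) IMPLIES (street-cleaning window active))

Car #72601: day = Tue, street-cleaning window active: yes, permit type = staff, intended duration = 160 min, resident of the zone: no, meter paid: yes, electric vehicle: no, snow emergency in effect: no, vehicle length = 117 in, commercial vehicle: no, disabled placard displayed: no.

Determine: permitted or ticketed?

Atomic conditions:
  intended duration ≤ 524 min: 160 ≤ 524 is true
  meter paid: yes → true
  NOT resident of the zone: no → true
  electric vehicle: no → false
  vehicle length = 112 in: 117 == 112 is false
  commercial vehicle: no → false
  day = Sat: Tue == Sat is false
  street-cleaning window active: yes → true
  NOT disabled placard displayed: no → true
  permit type = staff: staff == staff is true
Combine:
[1.1.1.1] true AND true = true
[1.1.1.2.1] true OR false = true
[1.1.1.2] NOT true = false
[1.1.1] true AND false = false
[1.1.2.1.3] NOT false = true
[1.1.2.1.4.1] true AND true = true
[1.1.2.1.4] NOT true = false
[1.1.2.1] false AND false AND true AND false = false
[1.1.2] NOT false = true
[1.1] false AND true = false
[1] NOT false = true
[2] true → true = true
[root] true AND true = true
Overall: true → permitted

Permitted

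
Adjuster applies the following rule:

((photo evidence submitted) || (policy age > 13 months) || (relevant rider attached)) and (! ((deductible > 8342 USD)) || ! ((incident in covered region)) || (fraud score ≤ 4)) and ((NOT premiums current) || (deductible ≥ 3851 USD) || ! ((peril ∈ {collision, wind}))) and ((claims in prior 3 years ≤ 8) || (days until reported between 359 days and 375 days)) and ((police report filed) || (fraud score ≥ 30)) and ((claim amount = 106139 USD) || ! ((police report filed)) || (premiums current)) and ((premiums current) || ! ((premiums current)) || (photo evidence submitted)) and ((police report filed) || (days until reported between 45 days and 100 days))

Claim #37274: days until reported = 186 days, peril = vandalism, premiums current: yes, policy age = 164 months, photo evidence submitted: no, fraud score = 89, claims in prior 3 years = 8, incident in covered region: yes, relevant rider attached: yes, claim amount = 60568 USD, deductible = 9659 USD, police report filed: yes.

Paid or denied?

Atomic conditions:
  photo evidence submitted: no → false
  policy age > 13 months: 164 > 13 is true
  relevant rider attached: yes → true
  deductible > 8342 USD: 9659 > 8342 is true
  incident in covered region: yes → true
  fraud score ≤ 4: 89 ≤ 4 is false
  NOT premiums current: yes → false
  deductible ≥ 3851 USD: 9659 ≥ 3851 is true
  peril ∈ {collision, wind}: vandalism is not in the set → false
  claims in prior 3 years ≤ 8: 8 ≤ 8 is true
  days until reported between 359 days and 375 days: 186 in [359, 375] is false
  police report filed: yes → true
  fraud score ≥ 30: 89 ≥ 30 is true
  claim amount = 106139 USD: 60568 == 106139 is false
  premiums current: yes → true
  days until reported between 45 days and 100 days: 186 in [45, 100] is false
Combine:
[1] false OR true OR true = true
[2.1] NOT true = false
[2.2] NOT true = false
[2] false OR false OR false = false
[3.3] NOT false = true
[3] false OR true OR true = true
[4] true OR false = true
[5] true OR true = true
[6.2] NOT true = false
[6] false OR false OR true = true
[7.2] NOT true = false
[7] true OR false OR false = true
[8] true OR false = true
[root] true AND false AND true AND true AND true AND true AND true AND true = false
Overall: false → denied

Denied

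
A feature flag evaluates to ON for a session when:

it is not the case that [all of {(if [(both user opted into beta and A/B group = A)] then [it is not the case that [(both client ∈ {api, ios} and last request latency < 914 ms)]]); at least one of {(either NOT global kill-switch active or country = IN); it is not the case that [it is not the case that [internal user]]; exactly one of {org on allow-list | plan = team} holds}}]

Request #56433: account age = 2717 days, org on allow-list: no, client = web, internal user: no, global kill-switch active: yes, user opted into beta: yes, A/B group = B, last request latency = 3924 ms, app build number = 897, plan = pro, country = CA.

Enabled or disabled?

Atomic conditions:
  user opted into beta: yes → true
  A/B group = A: B == A is false
  client ∈ {api, ios}: web is not in the set → false
  last request latency < 914 ms: 3924 < 914 is false
  NOT global kill-switch active: yes → false
  country = IN: CA == IN is false
  internal user: no → false
  org on allow-list: no → false
  plan = team: pro == team is false
Combine:
[1.1.1] true AND false = false
[1.1.2.1] false AND false = false
[1.1.2] NOT false = true
[1.1] false → true (antecedent false ⇒ implication holds) = true
[1.2.1] false OR false = false
[1.2.2.1] NOT false = true
[1.2.2] NOT true = false
[1.2.3] exactly-one(false, false) = false
[1.2] false OR false OR false = false
[1] true AND false = false
[root] NOT false = true
Overall: true → enabled

Enabled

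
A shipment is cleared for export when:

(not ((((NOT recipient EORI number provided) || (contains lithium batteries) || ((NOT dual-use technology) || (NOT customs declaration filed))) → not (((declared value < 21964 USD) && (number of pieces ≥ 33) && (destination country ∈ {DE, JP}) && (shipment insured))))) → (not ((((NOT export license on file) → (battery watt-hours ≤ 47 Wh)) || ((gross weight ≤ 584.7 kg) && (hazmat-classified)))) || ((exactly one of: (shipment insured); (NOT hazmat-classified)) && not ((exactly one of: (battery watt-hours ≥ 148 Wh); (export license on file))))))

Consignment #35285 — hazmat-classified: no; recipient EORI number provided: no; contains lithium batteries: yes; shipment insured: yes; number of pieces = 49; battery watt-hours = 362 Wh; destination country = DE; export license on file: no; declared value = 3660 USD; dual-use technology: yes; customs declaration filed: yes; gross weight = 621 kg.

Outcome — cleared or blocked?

Atomic conditions:
  NOT recipient EORI number provided: no → true
  contains lithium batteries: yes → true
  NOT dual-use technology: yes → false
  NOT customs declaration filed: yes → false
  declared value < 21964 USD: 3660 < 21964 is true
  number of pieces ≥ 33: 49 ≥ 33 is true
  destination country ∈ {DE, JP}: DE is in the set → true
  shipment insured: yes → true
  NOT export license on file: no → true
  battery watt-hours ≤ 47 Wh: 362 ≤ 47 is false
  gross weight ≤ 584.7 kg: 621 ≤ 584.7 is false
  hazmat-classified: no → false
  NOT hazmat-classified: no → true
  battery watt-hours ≥ 148 Wh: 362 ≥ 148 is true
  export license on file: no → false
Combine:
[1.1.1.3] false OR false = false
[1.1.1] true OR true OR false = true
[1.1.2.1] true AND true AND true AND true = true
[1.1.2] NOT true = false
[1.1] true → false = false
[1] NOT false = true
[2.1.1.1] true → false = false
[2.1.1.2] false AND false = false
[2.1.1] false OR false = false
[2.1] NOT false = true
[2.2.1] exactly-one(true, true) = false
[2.2.2.1] exactly-one(true, false) = true
[2.2.2] NOT true = false
[2.2] false AND false = false
[2] true OR false = true
[root] true → true = true
Overall: true → cleared

Cleared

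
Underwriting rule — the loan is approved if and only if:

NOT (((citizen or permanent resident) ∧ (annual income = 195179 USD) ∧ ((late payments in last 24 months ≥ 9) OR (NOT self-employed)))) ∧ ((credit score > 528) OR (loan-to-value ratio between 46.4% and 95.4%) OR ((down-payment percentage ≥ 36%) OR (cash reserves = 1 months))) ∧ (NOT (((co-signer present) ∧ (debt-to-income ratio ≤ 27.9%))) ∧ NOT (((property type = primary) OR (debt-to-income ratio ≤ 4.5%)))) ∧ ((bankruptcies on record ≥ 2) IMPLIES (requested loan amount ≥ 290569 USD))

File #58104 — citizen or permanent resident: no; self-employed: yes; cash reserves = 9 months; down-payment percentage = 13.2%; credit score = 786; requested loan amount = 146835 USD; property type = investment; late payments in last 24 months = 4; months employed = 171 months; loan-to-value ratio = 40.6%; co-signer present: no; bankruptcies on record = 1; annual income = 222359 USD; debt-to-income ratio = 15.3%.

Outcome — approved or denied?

Atomic conditions:
  citizen or permanent resident: no → false
  annual income = 195179 USD: 222359 == 195179 is false
  late payments in last 24 months ≥ 9: 4 ≥ 9 is false
  NOT self-employed: yes → false
  credit score > 528: 786 > 528 is true
  loan-to-value ratio between 46.4% and 95.4%: 40.6 in [46.4, 95.4] is false
  down-payment percentage ≥ 36%: 13.2 ≥ 36 is false
  cash reserves = 1 months: 9 == 1 is false
  co-signer present: no → false
  debt-to-income ratio ≤ 27.9%: 15.3 ≤ 27.9 is true
  property type = primary: investment == primary is false
  debt-to-income ratio ≤ 4.5%: 15.3 ≤ 4.5 is false
  bankruptcies on record ≥ 2: 1 ≥ 2 is false
  requested loan amount ≥ 290569 USD: 146835 ≥ 290569 is false
Combine:
[1.1.3] false OR false = false
[1.1] false AND false AND false = false
[1] NOT false = true
[2.3] false OR false = false
[2] true OR false OR false = true
[3.1.1] false AND true = false
[3.1] NOT false = true
[3.2.1] false OR false = false
[3.2] NOT false = true
[3] true AND true = true
[4] false → false (antecedent false ⇒ implication holds) = true
[root] true AND true AND true AND true = true
Overall: true → approved

Approved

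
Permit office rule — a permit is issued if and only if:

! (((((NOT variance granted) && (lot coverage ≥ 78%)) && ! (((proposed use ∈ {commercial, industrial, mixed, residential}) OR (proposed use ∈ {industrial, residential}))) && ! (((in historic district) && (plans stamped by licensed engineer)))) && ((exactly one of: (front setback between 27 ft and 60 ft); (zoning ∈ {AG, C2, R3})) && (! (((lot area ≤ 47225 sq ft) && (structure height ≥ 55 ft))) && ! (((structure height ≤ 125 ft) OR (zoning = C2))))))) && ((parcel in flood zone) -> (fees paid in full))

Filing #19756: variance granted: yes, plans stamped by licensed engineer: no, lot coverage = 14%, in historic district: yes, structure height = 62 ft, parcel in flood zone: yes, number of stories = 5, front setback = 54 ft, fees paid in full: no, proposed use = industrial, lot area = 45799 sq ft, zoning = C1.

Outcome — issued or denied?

Denied

Atomic conditions:
  NOT variance granted: yes → false
  lot coverage ≥ 78%: 14 ≥ 78 is false
  proposed use ∈ {commercial, industrial, mixed, residential}: industrial is in the set → true
  proposed use ∈ {industrial, residential}: industrial is in the set → true
  in historic district: yes → true
  plans stamped by licensed engineer: no → false
  front setback between 27 ft and 60 ft: 54 in [27, 60] is true
  zoning ∈ {AG, C2, R3}: C1 is not in the set → false
  lot area ≤ 47225 sq ft: 45799 ≤ 47225 is true
  structure height ≥ 55 ft: 62 ≥ 55 is true
  structure height ≤ 125 ft: 62 ≤ 125 is true
  zoning = C2: C1 == C2 is false
  parcel in flood zone: yes → true
  fees paid in full: no → false
Combine:
[1.1.1.1] false AND false = false
[1.1.1.2.1] true OR true = true
[1.1.1.2] NOT true = false
[1.1.1.3.1] true AND false = false
[1.1.1.3] NOT false = true
[1.1.1] false AND false AND true = false
[1.1.2.1] exactly-one(true, false) = true
[1.1.2.2.1.1] true AND true = true
[1.1.2.2.1] NOT true = false
[1.1.2.2.2.1] true OR false = true
[1.1.2.2.2] NOT true = false
[1.1.2.2] false AND false = false
[1.1.2] true AND false = false
[1.1] false AND false = false
[1] NOT false = true
[2] true → false = false
[root] true AND false = false
Overall: false → denied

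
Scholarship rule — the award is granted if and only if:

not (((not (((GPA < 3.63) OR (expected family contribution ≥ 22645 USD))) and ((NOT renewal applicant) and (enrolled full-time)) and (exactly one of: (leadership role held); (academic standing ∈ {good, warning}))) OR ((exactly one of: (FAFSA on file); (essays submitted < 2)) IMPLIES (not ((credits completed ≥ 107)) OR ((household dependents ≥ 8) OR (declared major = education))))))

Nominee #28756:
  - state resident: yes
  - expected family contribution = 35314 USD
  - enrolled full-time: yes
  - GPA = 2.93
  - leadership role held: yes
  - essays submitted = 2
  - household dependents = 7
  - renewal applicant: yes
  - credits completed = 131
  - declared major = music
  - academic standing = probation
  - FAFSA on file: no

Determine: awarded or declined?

Atomic conditions:
  GPA < 3.63: 2.93 < 3.63 is true
  expected family contribution ≥ 22645 USD: 35314 ≥ 22645 is true
  NOT renewal applicant: yes → false
  enrolled full-time: yes → true
  leadership role held: yes → true
  academic standing ∈ {good, warning}: probation is not in the set → false
  FAFSA on file: no → false
  essays submitted < 2: 2 < 2 is false
  credits completed ≥ 107: 131 ≥ 107 is true
  household dependents ≥ 8: 7 ≥ 8 is false
  declared major = education: music == education is false
Combine:
[1.1.1.1] true OR true = true
[1.1.1] NOT true = false
[1.1.2] false AND true = false
[1.1.3] exactly-one(true, false) = true
[1.1] false AND false AND true = false
[1.2.1] exactly-one(false, false) = false
[1.2.2.1] NOT true = false
[1.2.2.2] false OR false = false
[1.2.2] false OR false = false
[1.2] false → false (antecedent false ⇒ implication holds) = true
[1] false OR true = true
[root] NOT true = false
Overall: false → declined

Declined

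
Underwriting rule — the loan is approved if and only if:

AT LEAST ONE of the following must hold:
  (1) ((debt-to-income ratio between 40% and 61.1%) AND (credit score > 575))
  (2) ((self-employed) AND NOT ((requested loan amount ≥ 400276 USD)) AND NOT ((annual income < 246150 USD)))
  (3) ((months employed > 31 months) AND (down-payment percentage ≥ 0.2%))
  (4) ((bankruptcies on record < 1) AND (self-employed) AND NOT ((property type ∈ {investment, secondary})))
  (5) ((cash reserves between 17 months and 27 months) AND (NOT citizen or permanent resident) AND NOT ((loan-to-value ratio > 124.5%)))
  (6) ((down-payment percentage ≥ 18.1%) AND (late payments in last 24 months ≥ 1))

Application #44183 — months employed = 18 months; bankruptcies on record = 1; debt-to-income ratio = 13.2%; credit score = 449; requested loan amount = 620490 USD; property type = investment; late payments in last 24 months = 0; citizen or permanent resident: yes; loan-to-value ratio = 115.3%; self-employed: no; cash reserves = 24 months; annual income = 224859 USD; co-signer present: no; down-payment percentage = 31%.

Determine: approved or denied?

Atomic conditions:
  debt-to-income ratio between 40% and 61.1%: 13.2 in [40, 61.1] is false
  credit score > 575: 449 > 575 is false
  self-employed: no → false
  requested loan amount ≥ 400276 USD: 620490 ≥ 400276 is true
  annual income < 246150 USD: 224859 < 246150 is true
  months employed > 31 months: 18 > 31 is false
  down-payment percentage ≥ 0.2%: 31 ≥ 0.2 is true
  bankruptcies on record < 1: 1 < 1 is false
  property type ∈ {investment, secondary}: investment is in the set → true
  cash reserves between 17 months and 27 months: 24 in [17, 27] is true
  NOT citizen or permanent resident: yes → false
  loan-to-value ratio > 124.5%: 115.3 > 124.5 is false
  down-payment percentage ≥ 18.1%: 31 ≥ 18.1 is true
  late payments in last 24 months ≥ 1: 0 ≥ 1 is false
Combine:
[1] false AND false = false
[2.2] NOT true = false
[2.3] NOT true = false
[2] false AND false AND false = false
[3] false AND true = false
[4.3] NOT true = false
[4] false AND false AND false = false
[5.3] NOT false = true
[5] true AND false AND true = false
[6] true AND false = false
[root] false OR false OR false OR false OR false OR false = false
Overall: false → denied

Denied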